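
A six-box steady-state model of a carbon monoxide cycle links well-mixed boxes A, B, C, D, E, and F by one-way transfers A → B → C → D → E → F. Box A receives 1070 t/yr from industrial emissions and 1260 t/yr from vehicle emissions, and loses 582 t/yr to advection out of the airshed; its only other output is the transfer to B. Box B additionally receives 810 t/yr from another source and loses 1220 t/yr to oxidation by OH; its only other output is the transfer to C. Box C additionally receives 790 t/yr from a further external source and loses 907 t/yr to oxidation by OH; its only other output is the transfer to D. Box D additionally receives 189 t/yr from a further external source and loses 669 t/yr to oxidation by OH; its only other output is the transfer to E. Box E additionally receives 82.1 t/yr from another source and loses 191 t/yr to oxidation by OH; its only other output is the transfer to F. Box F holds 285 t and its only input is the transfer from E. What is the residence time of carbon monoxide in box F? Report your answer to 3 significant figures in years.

0.451 yr

Box A: F(A→B) = (1070 + 1260) − 582 = 1748.0 t/yr.
Box B: F(B→C) = (1748.0 + 810) − 1220 = 1338.0 t/yr.
Box C: F(C→D) = (1338.0 + 790) − 907 = 1221.0 t/yr.
Box D: F(D→E) = (1221.0 + 189) − 669 = 741.00 t/yr.
Box E: F(E→F) = (741.00 + 82.1) − 191 = 632.10 t/yr.
Box F throughput = its input = 632.10 t/yr; τ = 285 / 632.10 = 0.4509 yr.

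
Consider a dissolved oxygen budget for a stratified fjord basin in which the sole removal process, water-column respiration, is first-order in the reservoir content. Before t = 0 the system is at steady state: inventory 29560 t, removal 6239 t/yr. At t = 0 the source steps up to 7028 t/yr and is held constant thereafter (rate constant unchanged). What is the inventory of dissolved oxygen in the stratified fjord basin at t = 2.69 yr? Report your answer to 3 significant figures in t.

τ = M₀/F₀ = 29560/6239 = 4.738 yr; rate constant k = 1/τ.
New steady state M_∞ = F₁/k = F₁·τ = 7028 × 4.738 = 33298 t.
M(t) = M_∞ + (M₀ − M_∞)·e^(−t/τ); t/τ = 2.69/4.738 = 0.5678, so e^(−t/τ) = 0.5668.
M(t) = 33298 − 3738 × 0.5668 = 31179 t.

31200 t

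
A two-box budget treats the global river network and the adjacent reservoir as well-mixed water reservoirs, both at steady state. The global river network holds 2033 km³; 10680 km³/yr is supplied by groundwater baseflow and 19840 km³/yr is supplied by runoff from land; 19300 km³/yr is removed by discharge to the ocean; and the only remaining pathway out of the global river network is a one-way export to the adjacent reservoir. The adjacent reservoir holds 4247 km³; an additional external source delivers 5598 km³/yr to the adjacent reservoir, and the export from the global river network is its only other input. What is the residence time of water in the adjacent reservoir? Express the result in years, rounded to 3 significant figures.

0.253 yr

Balance the global river network: ΣF_in = 10680 + 19840 = 30520 km³/yr.
Export to the adjacent reservoir = ΣF_in − (19300) = 11220 km³/yr.
Total input to the adjacent reservoir = 11220 + 5598 = 16818 km³/yr; at steady state this equals its total output.
τ = M / F = 4247 / 16818 = 0.2525 yr.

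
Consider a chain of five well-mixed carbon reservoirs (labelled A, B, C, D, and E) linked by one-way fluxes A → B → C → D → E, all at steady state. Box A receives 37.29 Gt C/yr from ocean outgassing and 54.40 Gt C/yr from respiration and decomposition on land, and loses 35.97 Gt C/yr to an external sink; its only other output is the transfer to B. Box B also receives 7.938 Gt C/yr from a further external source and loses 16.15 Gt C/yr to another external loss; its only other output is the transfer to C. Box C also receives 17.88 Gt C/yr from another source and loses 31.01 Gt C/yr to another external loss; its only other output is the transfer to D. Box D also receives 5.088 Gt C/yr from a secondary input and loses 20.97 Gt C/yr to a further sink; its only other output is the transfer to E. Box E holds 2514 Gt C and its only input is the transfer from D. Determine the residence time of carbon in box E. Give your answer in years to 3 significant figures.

136 yr

Box A: F(A→B) = (37.29 + 54.40) − 35.97 = 55.720 Gt C/yr.
Box B: F(B→C) = (55.720 + 7.938) − 16.15 = 47.508 Gt C/yr.
Box C: F(C→D) = (47.508 + 17.88) − 31.01 = 34.378 Gt C/yr.
Box D: F(D→E) = (34.378 + 5.088) − 20.97 = 18.496 Gt C/yr.
Box E throughput = its input = 18.496 Gt C/yr; τ = 2514 / 18.496 = 135.9 yr.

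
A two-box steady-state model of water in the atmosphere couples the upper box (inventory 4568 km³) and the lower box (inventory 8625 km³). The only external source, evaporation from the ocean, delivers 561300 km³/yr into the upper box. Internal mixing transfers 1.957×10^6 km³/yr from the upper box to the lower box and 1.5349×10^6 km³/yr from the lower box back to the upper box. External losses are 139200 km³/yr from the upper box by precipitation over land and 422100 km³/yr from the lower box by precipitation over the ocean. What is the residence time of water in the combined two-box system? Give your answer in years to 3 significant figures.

Residence time in the combined system uses the total inventory and the total *external* removal — internal exchanges between the two boxes cancel.
M_total = 4568 + 8625 = 13193 km³.
ΣF_external_out = 139200 + 422100 = 561300 km³/yr.
τ = M_total / ΣF_ext = 13193 / 561300 = 0.02350 yr.

0.0235 yr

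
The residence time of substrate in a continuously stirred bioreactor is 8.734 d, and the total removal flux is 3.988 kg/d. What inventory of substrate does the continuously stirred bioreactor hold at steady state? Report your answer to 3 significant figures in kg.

τ = M/F ⇒ M = τ × F = 8.734 × 3.988 = 34.83 kg.

34.8 kg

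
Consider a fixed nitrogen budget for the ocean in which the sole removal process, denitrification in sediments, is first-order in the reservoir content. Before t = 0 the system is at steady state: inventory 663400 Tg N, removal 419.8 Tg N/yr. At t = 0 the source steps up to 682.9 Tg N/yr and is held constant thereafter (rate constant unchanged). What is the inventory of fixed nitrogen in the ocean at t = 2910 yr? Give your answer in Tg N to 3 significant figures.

Residence time τ = M₀/F₀ = 1580 yr. The eventual steady state is M_∞ = M₀·(F₁/F₀) = 663400 × 682.9/419.8 = 1.0792×10^6 Tg N.
The anomaly ΔM(t) = M(t) − M_∞ decays as ΔM₀·e^(−t/τ) with ΔM₀ = 663400 − 1.0792×10^6 = −415800 Tg N.
At t = 2910 yr, e^(−t/τ) = e^(−1.841) = 0.1586, so ΔM = −65940 Tg N and M = 1.0792×10^6 − 65940 = 1.0132×10^6 Tg N.

1.01×10^6 Tg N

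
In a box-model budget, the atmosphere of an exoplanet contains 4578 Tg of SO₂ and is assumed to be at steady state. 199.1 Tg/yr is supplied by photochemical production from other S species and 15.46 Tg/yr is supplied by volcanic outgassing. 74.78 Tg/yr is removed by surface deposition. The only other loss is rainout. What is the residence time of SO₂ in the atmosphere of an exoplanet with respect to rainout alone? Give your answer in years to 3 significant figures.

32.8 yr

At steady state ΣF_in = ΣF_out.
ΣF_in = 199.1 + 15.46 = 214.56 Tg/yr.
Rainout flux = ΣF_in − (74.78) = 214.56 − 74.78 = 139.8 Tg/yr.
τ = M / F = 4578 / 139.8 = 32.75 yr.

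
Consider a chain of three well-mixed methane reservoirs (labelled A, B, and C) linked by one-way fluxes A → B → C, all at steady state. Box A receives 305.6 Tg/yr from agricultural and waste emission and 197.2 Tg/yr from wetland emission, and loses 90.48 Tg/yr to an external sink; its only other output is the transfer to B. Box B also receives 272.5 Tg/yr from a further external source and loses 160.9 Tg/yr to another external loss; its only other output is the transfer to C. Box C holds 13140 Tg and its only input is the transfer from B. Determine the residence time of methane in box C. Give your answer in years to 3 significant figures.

Box A: F(A→B) = (305.6 + 197.2) − 90.48 = 412.32 Tg/yr.
Box B: F(B→C) = (412.32 + 272.5) − 160.9 = 523.92 Tg/yr.
Box C throughput = its input = 523.92 Tg/yr; τ = 13140 / 523.92 = 25.08 yr.

25.1 yr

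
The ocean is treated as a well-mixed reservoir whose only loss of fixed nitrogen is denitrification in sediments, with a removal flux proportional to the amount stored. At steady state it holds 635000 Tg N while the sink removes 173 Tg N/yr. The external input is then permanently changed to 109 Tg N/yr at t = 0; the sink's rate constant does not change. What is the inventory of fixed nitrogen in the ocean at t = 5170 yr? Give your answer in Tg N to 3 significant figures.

458000 Tg N

Residence time τ = M₀/F₀ = 3671 yr. The eventual steady state is M_∞ = M₀·(F₁/F₀) = 635000 × 109/173 = 400090 Tg N.
The anomaly ΔM(t) = M(t) − M_∞ decays as ΔM₀·e^(−t/τ) with ΔM₀ = 635000 − 400090 = 234900 Tg N.
At t = 5170 yr, e^(−t/τ) = e^(−1.409) = 0.2445, so ΔM = 57440 Tg N and M = 400090 + 57440 = 457520 Tg N.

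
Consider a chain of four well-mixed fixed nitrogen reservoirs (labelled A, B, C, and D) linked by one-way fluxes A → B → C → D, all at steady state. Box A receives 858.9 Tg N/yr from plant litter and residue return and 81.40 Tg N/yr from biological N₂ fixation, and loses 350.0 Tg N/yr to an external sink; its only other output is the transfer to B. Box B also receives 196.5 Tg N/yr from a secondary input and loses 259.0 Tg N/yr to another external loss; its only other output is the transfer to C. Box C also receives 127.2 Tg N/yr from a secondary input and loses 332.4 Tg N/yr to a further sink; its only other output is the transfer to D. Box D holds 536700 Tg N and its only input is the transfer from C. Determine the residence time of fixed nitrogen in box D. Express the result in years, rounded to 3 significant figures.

1660 yr

Box A: F(A→B) = (858.9 + 81.40) − 350.0 = 590.30 Tg N/yr.
Box B: F(B→C) = (590.30 + 196.5) − 259.0 = 527.80 Tg N/yr.
Box C: F(C→D) = (527.80 + 127.2) − 332.4 = 322.60 Tg N/yr.
Box D throughput = its input = 322.60 Tg N/yr; τ = 536700 / 322.60 = 1664 yr.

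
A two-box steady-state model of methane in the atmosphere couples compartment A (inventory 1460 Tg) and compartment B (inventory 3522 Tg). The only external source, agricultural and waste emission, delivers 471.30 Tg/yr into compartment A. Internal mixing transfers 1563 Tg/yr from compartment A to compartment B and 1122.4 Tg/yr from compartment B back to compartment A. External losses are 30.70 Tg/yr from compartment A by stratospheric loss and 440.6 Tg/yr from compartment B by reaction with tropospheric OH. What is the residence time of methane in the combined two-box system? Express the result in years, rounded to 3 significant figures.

10.6 yr

For the system as a whole, the A↔B exchange is internal and contributes nothing to the throughput; only the external sinks remove mass.
M_total = 1460 + 3522 = 4982.0 Tg.
ΣF_external_out = 30.70 + 440.6 = 471.30 Tg/yr.
τ = M_total / ΣF_ext = 4982.0 / 471.30 = 10.57 yr.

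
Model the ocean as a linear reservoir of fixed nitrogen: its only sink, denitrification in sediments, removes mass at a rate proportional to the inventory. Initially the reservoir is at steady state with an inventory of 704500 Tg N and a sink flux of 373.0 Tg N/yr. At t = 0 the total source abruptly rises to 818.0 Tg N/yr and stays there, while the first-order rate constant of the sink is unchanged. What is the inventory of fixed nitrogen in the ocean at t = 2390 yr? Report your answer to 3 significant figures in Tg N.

1.31×10^6 Tg N

Residence time τ = M₀/F₀ = 1889 yr. The eventual steady state is M_∞ = M₀·(F₁/F₀) = 704500 × 818.0/373.0 = 1.5450×10^6 Tg N.
The anomaly ΔM(t) = M(t) − M_∞ decays as ΔM₀·e^(−t/τ) with ΔM₀ = 704500 − 1.5450×10^6 = −840500 Tg N.
At t = 2390 yr, e^(−t/τ) = e^(−1.265) = 0.2821, so ΔM = −237100 Tg N and M = 1.5450×10^6 − 237100 = 1.3079×10^6 Tg N.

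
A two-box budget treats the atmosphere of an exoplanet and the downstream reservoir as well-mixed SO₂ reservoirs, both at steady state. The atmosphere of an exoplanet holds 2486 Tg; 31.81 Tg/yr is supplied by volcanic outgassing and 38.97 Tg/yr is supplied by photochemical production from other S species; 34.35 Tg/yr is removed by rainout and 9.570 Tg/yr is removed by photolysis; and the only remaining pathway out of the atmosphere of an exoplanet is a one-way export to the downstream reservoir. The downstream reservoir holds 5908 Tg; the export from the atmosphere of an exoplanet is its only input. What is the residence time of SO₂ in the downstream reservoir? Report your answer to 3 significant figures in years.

Balance the atmosphere of an exoplanet: ΣF_in = 31.81 + 38.97 = 70.780 Tg/yr.
Export to the downstream reservoir = ΣF_in − (34.35 + 9.570) = 26.860 Tg/yr.
At steady state the output of the downstream reservoir equals its input, 26.860 Tg/yr.
τ = M / F = 5908 / 26.860 = 220.0 yr.

220 yr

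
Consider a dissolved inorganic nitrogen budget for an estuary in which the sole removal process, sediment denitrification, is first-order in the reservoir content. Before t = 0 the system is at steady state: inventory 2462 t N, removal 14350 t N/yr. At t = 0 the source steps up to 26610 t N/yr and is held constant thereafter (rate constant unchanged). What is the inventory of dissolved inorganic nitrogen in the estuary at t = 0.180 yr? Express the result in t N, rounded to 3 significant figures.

τ = M₀/F₀ = 2462/14350 = 0.1716 yr; rate constant k = 1/τ.
New steady state M_∞ = F₁/k = F₁·τ = 26610 × 0.1716 = 4565.4 t N.
M(t) = M_∞ + (M₀ − M_∞)·e^(−t/τ); t/τ = 0.180/0.1716 = 1.049, so e^(−t/τ) = 0.3502.
M(t) = 4565.4 − 2103 × 0.3502 = 3828.7 t N.

3830 t N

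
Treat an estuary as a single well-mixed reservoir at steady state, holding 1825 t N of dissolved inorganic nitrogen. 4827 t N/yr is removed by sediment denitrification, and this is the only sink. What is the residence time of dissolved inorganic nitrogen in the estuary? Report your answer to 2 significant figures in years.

τ = M / F = 1825 / 4827 = 0.3781 yr.

0.38 yr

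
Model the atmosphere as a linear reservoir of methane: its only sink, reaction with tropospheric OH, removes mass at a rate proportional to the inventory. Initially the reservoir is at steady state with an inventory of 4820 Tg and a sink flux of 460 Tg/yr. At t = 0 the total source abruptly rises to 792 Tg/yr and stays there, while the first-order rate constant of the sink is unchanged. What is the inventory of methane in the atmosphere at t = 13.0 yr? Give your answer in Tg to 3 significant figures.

7290 Tg

Residence time τ = M₀/F₀ = 10.48 yr. The eventual steady state is M_∞ = M₀·(F₁/F₀) = 4820 × 792/460 = 8298.8 Tg.
The anomaly ΔM(t) = M(t) − M_∞ decays as ΔM₀·e^(−t/τ) with ΔM₀ = 4820 − 8298.8 = −3479 Tg.
At t = 13.0 yr, e^(−t/τ) = e^(−1.241) = 0.2892, so ΔM = −1006 Tg and M = 8298.8 − 1006 = 7292.7 Tg.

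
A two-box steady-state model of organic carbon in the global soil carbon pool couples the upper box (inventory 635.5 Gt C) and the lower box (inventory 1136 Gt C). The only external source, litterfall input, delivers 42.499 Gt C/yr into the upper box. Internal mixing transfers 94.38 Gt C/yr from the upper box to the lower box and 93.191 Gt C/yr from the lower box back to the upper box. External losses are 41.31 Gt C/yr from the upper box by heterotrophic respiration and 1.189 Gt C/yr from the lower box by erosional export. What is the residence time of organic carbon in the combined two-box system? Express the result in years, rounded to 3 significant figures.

41.7 yr

For the system as a whole, the A↔B exchange is internal and contributes nothing to the throughput; only the external sinks remove mass.
M_total = 635.5 + 1136 = 1771.5 Gt C.
ΣF_external_out = 41.31 + 1.189 = 42.499 Gt C/yr.
τ = M_total / ΣF_ext = 1771.5 / 42.499 = 41.68 yr.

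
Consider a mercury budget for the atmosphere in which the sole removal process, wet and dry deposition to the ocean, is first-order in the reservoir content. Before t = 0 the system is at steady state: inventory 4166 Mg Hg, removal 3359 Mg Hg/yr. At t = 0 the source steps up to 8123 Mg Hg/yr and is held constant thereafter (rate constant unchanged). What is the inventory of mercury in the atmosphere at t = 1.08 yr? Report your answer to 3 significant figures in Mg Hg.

The sink rate constant is k = F₀/M₀ = 3359/4166 = 0.8063 yr⁻¹.
Solving dM/dt = F₁ − kM with M(0) = M₀ gives M(t) = F₁/k + (M₀ − F₁/k)·e^(−kt).
F₁/k = 8123/0.8063 = 10075 Mg Hg; kt = 0.8063 × 1.08 = 0.8708, e^(−kt) = 0.4186.
M(1.08) = 10075 + (4166 − 10075) × 0.4186 = 10075 − 2473 = 7601.1 Mg Hg.

7600 Mg Hg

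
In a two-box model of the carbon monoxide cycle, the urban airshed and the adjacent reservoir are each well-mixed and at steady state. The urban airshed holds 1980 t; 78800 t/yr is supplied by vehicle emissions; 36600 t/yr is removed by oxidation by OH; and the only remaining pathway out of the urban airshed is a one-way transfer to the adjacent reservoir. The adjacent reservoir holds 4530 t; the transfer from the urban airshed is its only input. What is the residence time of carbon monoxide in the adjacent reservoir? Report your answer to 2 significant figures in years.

Balance the urban airshed: ΣF_in = 78800 t/yr.
Transfer to the adjacent reservoir = ΣF_in − (36600) = 42200 t/yr.
At steady state the output of the adjacent reservoir equals its input, 42200 t/yr.
τ = M / F = 4530 / 42200 = 0.1073 yr.

0.11 yr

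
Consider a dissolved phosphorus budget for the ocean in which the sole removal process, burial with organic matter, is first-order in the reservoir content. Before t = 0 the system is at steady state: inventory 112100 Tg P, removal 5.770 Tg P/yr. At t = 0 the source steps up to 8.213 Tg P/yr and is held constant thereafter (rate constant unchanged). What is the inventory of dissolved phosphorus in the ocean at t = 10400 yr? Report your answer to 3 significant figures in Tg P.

132000 Tg P

The sink rate constant is k = F₀/M₀ = 5.770/112100 = 5.147×10^-5 yr⁻¹.
Solving dM/dt = F₁ − kM with M(0) = M₀ gives M(t) = F₁/k + (M₀ − F₁/k)·e^(−kt).
F₁/k = 8.213/5.147×10^-5 = 159560 Tg P; kt = 5.147×10^-5 × 10400 = 0.5353, e^(−kt) = 0.5855.
M(10400) = 159560 + (112100 − 159560) × 0.5855 = 159560 − 27790 = 131770 Tg P.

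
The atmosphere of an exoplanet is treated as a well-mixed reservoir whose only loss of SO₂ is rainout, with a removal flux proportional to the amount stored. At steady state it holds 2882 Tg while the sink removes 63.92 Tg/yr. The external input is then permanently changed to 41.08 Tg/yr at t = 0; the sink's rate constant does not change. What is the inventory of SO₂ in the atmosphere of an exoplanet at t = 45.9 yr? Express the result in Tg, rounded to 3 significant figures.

2220 Tg

τ = M₀/F₀ = 2882/63.92 = 45.09 yr; rate constant k = 1/τ.
New steady state M_∞ = F₁/k = F₁·τ = 41.08 × 45.09 = 1852.2 Tg.
M(t) = M_∞ + (M₀ − M_∞)·e^(−t/τ); t/τ = 45.9/45.09 = 1.018, so e^(−t/τ) = 0.3613.
M(t) = 1852.2 + 1030 × 0.3613 = 2224.3 Tg.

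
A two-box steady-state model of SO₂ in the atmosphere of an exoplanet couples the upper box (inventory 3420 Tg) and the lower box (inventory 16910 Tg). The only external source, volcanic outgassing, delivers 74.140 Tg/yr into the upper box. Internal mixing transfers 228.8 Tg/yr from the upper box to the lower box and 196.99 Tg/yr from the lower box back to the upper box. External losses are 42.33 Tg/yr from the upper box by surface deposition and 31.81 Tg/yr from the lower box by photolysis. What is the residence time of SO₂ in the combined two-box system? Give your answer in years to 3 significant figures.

For the system as a whole, the A↔B exchange is internal and contributes nothing to the throughput; only the external sinks remove mass.
M_total = 3420 + 16910 = 20330 Tg.
ΣF_external_out = 42.33 + 31.81 = 74.140 Tg/yr.
τ = M_total / ΣF_ext = 20330 / 74.140 = 274.2 yr.

274 yr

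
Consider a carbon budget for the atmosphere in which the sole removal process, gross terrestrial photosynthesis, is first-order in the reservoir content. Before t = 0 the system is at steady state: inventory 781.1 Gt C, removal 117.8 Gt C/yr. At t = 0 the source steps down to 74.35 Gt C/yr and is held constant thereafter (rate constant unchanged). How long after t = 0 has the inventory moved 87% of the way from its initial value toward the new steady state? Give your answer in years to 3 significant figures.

13.5 yr

τ = M₀/F₀ = 781.1/117.8 = 6.631 yr.
The remaining gap fraction is e^(−t/τ); 87% covered ⇒ e^(−t/τ) = 0.130.
t = −τ ln(0.130) = 6.631 × 2.040 = 13.53 yr.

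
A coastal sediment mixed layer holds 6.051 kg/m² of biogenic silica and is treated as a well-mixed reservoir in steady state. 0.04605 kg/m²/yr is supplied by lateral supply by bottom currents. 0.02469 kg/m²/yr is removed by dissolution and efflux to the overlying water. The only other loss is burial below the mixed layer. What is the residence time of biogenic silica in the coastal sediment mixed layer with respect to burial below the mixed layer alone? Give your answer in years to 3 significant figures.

283 yr

At steady state ΣF_in = ΣF_out.
ΣF_in = 0.046050 kg/m²/yr.
Burial below the mixed layer flux = ΣF_in − (0.02469) = 0.046050 − 0.02469 = 0.02136 kg/m²/yr.
τ = M / F = 6.051 / 0.02136 = 283.3 yr.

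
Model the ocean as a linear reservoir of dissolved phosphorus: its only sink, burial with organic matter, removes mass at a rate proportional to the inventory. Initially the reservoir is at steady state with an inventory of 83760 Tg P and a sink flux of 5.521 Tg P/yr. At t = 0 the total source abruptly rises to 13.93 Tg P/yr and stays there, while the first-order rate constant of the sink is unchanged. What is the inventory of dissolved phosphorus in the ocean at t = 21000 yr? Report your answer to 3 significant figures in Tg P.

The sink rate constant is k = F₀/M₀ = 5.521/83760 = 6.591×10^-5 yr⁻¹.
Solving dM/dt = F₁ − kM with M(0) = M₀ gives M(t) = F₁/k + (M₀ − F₁/k)·e^(−kt).
F₁/k = 13.93/6.591×10^-5 = 211330 Tg P; kt = 6.591×10^-5 × 21000 = 1.384, e^(−kt) = 0.2505.
M(21000) = 211330 + (83760 − 211330) × 0.2505 = 211330 − 31960 = 179370 Tg P.

179000 Tg P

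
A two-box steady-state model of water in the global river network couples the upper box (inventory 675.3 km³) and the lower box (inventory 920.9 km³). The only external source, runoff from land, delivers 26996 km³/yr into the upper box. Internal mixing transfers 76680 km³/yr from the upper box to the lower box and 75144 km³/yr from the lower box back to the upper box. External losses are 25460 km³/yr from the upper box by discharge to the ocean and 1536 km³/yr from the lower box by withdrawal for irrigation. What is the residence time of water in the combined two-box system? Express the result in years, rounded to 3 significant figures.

0.0591 yr

For the system as a whole, the A↔B exchange is internal and contributes nothing to the throughput; only the external sinks remove mass.
M_total = 675.3 + 920.9 = 1596.2 km³.
ΣF_external_out = 25460 + 1536 = 26996 km³/yr.
τ = M_total / ΣF_ext = 1596.2 / 26996 = 0.05913 yr.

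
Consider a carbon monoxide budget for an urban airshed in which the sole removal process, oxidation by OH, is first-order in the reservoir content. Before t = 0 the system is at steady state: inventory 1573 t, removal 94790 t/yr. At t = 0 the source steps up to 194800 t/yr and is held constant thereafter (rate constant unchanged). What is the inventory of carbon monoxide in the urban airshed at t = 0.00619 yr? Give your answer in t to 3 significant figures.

2090 t

The sink rate constant is k = F₀/M₀ = 94790/1573 = 60.26 yr⁻¹.
Solving dM/dt = F₁ − kM with M(0) = M₀ gives M(t) = F₁/k + (M₀ − F₁/k)·e^(−kt).
F₁/k = 194800/60.26 = 3232.6 t; kt = 60.26 × 0.00619 = 0.3730, e^(−kt) = 0.6887.
M(0.00619) = 3232.6 + (1573 − 3232.6) × 0.6887 = 3232.6 − 1143 = 2089.7 t.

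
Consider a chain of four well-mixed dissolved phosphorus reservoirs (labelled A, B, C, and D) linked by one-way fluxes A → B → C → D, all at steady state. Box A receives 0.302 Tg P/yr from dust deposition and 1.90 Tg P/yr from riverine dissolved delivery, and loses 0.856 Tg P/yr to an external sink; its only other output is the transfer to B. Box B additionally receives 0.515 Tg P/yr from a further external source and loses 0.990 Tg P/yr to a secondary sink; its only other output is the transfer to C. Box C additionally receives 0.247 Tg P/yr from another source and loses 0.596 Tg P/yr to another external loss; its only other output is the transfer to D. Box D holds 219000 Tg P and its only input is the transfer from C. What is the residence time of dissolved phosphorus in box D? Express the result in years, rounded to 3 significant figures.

420000 yr

Box A: F(A→B) = (0.302 + 1.90) − 0.856 = 1.3460 Tg P/yr.
Box B: F(B→C) = (1.3460 + 0.515) − 0.990 = 0.87100 Tg P/yr.
Box C: F(C→D) = (0.87100 + 0.247) − 0.596 = 0.52200 Tg P/yr.
Box D throughput = its input = 0.52200 Tg P/yr; τ = 219000 / 0.52200 = 419500 yr.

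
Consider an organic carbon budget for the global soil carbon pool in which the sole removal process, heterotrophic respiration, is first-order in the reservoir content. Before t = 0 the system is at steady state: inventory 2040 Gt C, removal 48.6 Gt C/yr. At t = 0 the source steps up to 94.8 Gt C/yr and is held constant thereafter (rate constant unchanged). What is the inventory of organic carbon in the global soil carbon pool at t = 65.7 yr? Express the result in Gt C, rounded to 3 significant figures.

3570 Gt C

τ = M₀/F₀ = 2040/48.6 = 41.98 yr; rate constant k = 1/τ.
New steady state M_∞ = F₁/k = F₁·τ = 94.8 × 41.98 = 3979.3 Gt C.
M(t) = M_∞ + (M₀ − M_∞)·e^(−t/τ); t/τ = 65.7/41.98 = 1.565, so e^(−t/τ) = 0.2090.
M(t) = 3979.3 − 1939 × 0.2090 = 3573.9 Gt C.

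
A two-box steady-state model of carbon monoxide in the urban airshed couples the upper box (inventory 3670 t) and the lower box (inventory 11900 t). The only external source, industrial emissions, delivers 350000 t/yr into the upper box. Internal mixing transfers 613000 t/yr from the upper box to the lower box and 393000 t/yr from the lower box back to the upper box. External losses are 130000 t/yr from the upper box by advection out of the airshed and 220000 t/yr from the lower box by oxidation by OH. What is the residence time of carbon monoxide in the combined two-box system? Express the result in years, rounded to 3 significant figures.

0.0445 yr

For the system as a whole, the A↔B exchange is internal and contributes nothing to the throughput; only the external sinks remove mass.
M_total = 3670 + 11900 = 15570 t.
ΣF_external_out = 130000 + 220000 = 350000 t/yr.
τ = M_total / ΣF_ext = 15570 / 350000 = 0.04449 yr.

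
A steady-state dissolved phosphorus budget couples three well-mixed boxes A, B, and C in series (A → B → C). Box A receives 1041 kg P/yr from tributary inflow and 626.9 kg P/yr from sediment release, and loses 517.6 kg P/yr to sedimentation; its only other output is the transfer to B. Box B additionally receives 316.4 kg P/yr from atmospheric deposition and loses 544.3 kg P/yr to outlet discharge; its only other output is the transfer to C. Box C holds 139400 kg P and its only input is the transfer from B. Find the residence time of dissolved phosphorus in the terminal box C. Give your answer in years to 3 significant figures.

Box A: F(A→B) = (1041 + 626.9) − 517.6 = 1150.3 kg P/yr.
Box B: F(B→C) = (1150.3 + 316.4) − 544.3 = 922.40 kg P/yr.
Box C throughput = its input = 922.40 kg P/yr; τ = 139400 / 922.40 = 151.1 yr.

151 yr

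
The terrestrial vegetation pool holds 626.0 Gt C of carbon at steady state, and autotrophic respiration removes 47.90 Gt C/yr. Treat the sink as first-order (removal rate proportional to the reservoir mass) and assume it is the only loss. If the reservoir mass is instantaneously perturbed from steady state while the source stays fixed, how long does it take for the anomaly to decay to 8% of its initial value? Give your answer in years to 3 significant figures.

For a linear reservoir the anomaly decays as exp(−t/τ) with τ = M/F = 626.0/47.90 = 13.07 yr.
exp(−t/τ) = 0.08 ⇒ t = −τ ln(0.08) = 13.07 × 2.526 = 33.01 yr.

33.0 yr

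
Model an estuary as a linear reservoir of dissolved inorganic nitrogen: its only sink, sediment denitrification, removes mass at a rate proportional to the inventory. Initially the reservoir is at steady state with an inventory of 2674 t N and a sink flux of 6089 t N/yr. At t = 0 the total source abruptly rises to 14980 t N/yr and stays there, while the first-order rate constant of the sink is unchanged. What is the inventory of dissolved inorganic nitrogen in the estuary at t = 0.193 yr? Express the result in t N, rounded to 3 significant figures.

Residence time τ = M₀/F₀ = 0.4392 yr. The eventual steady state is M_∞ = M₀·(F₁/F₀) = 2674 × 14980/6089 = 6578.5 t N.
The anomaly ΔM(t) = M(t) − M_∞ decays as ΔM₀·e^(−t/τ) with ΔM₀ = 2674 − 6578.5 = −3905 t N.
At t = 0.193 yr, e^(−t/τ) = e^(−0.4395) = 0.6444, so ΔM = −2516 t N and M = 6578.5 − 2516 = 4062.6 t N.

4060 t N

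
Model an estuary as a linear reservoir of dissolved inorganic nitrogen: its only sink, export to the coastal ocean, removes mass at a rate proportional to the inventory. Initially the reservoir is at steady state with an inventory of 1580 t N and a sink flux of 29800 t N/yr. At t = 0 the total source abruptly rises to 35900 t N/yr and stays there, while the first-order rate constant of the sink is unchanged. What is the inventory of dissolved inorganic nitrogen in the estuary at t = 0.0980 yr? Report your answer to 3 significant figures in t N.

1850 t N

The sink rate constant is k = F₀/M₀ = 29800/1580 = 18.86 yr⁻¹.
Solving dM/dt = F₁ − kM with M(0) = M₀ gives M(t) = F₁/k + (M₀ − F₁/k)·e^(−kt).
F₁/k = 35900/18.86 = 1903.4 t N; kt = 18.86 × 0.0980 = 1.848, e^(−kt) = 0.1575.
M(0.0980) = 1903.4 + (1580 − 1903.4) × 0.1575 = 1903.4 − 50.94 = 1852.5 t N.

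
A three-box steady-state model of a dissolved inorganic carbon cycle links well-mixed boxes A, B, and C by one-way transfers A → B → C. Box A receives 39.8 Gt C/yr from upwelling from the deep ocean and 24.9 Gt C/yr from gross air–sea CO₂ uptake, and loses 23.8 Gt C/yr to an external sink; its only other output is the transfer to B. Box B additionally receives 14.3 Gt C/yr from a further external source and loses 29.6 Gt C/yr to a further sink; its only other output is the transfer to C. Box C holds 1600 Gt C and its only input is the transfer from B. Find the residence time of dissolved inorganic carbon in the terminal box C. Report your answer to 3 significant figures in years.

Box A: F(A→B) = (39.8 + 24.9) − 23.8 = 40.900 Gt C/yr.
Box B: F(B→C) = (40.900 + 14.3) − 29.6 = 25.600 Gt C/yr.
Box C throughput = its input = 25.600 Gt C/yr; τ = 1600 / 25.600 = 62.50 yr.

62.5 yr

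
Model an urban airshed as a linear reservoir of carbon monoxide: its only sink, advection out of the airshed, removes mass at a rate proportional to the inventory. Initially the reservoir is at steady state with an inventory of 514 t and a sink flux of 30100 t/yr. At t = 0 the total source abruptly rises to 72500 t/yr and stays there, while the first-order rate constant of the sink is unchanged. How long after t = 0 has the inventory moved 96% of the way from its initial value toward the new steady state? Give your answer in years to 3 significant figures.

τ = M₀/F₀ = 514/30100 = 0.01708 yr.
The remaining gap fraction is e^(−t/τ); 96% covered ⇒ e^(−t/τ) = 0.0400.
t = −τ ln(0.0400) = 0.01708 × 3.219 = 0.05497 yr.

0.0550 yr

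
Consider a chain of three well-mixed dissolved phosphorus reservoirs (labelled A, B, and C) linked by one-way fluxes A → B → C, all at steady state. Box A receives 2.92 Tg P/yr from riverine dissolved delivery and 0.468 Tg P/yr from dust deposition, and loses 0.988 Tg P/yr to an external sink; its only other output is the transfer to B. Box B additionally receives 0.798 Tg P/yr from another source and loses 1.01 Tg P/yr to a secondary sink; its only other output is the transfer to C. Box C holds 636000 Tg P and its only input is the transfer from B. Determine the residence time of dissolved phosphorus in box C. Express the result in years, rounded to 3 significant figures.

291000 yr

Box A: F(A→B) = (2.92 + 0.468) − 0.988 = 2.4000 Tg P/yr.
Box B: F(B→C) = (2.4000 + 0.798) − 1.01 = 2.1880 Tg P/yr.
Box C throughput = its input = 2.1880 Tg P/yr; τ = 636000 / 2.1880 = 290700 yr.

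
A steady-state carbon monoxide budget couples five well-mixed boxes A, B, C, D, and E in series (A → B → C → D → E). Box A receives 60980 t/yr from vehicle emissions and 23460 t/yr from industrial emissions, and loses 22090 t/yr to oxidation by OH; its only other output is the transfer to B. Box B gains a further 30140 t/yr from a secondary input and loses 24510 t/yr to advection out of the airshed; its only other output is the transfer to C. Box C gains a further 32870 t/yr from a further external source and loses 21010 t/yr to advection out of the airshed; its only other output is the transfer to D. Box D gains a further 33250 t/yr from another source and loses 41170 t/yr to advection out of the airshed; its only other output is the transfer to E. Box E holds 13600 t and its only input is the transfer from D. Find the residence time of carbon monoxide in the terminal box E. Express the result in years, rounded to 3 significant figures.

Box A: F(A→B) = (60980 + 23460) − 22090 = 62350 t/yr.
Box B: F(B→C) = (62350 + 30140) − 24510 = 67980 t/yr.
Box C: F(C→D) = (67980 + 32870) − 21010 = 79840 t/yr.
Box D: F(D→E) = (79840 + 33250) − 41170 = 71920 t/yr.
Box E throughput = its input = 71920 t/yr; τ = 13600 / 71920 = 0.1891 yr.

0.189 yr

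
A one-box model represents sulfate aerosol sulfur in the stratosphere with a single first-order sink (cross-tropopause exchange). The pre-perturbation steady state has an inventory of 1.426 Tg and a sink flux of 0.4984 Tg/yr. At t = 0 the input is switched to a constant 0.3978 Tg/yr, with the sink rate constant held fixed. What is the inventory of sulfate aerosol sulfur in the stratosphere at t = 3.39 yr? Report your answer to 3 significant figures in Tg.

τ = M₀/F₀ = 1.426/0.4984 = 2.861 yr; rate constant k = 1/τ.
New steady state M_∞ = F₁/k = F₁·τ = 0.3978 × 2.861 = 1.1382 Tg.
M(t) = M_∞ + (M₀ − M_∞)·e^(−t/τ); t/τ = 3.39/2.861 = 1.185, so e^(−t/τ) = 0.3058.
M(t) = 1.1382 + 0.2878 × 0.3058 = 1.2262 Tg.

1.23 Tg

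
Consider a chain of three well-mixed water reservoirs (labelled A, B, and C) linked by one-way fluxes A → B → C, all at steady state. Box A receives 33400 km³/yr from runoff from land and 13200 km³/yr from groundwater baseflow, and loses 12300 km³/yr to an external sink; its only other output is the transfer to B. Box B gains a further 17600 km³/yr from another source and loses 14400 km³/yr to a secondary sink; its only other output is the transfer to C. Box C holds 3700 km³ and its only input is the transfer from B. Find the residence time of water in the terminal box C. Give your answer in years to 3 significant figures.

0.0987 yr

Box A: F(A→B) = (33400 + 13200) − 12300 = 34300 km³/yr.
Box B: F(B→C) = (34300 + 17600) − 14400 = 37500 km³/yr.
Box C throughput = its input = 37500 km³/yr; τ = 3700 / 37500 = 0.09867 yr.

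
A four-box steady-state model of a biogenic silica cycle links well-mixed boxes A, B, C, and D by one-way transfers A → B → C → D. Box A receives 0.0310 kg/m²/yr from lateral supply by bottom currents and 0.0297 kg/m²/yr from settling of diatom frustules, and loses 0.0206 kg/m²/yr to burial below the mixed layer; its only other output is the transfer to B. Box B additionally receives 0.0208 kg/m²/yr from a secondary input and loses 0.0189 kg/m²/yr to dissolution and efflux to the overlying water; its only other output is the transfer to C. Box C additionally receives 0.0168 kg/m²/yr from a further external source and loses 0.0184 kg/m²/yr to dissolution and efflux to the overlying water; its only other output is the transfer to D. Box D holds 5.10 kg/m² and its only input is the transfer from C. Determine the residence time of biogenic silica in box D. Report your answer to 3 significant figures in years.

Box A: F(A→B) = (0.0310 + 0.0297) − 0.0206 = 0.040100 kg/m²/yr.
Box B: F(B→C) = (0.040100 + 0.0208) − 0.0189 = 0.042000 kg/m²/yr.
Box C: F(C→D) = (0.042000 + 0.0168) − 0.0184 = 0.040400 kg/m²/yr.
Box D throughput = its input = 0.040400 kg/m²/yr; τ = 5.10 / 0.040400 = 126.2 yr.

126 yr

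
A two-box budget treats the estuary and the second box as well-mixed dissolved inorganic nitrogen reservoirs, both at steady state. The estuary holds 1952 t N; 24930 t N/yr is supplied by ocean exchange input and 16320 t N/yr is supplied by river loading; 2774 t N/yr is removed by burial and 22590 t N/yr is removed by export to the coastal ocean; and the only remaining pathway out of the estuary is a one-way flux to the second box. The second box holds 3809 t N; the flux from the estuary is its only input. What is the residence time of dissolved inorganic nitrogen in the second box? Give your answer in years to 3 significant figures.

0.240 yr

Balance the estuary: ΣF_in = 24930 + 16320 = 41250 t N/yr.
Flux to the second box = ΣF_in − (2774 + 22590) = 15886 t N/yr.
At steady state the output of the second box equals its input, 15886 t N/yr.
τ = M / F = 3809 / 15886 = 0.2398 yr.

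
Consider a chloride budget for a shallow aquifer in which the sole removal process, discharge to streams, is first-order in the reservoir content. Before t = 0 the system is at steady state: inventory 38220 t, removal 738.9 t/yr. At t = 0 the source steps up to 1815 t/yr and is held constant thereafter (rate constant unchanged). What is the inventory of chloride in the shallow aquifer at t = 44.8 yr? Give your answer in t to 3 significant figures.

70500 t

τ = M₀/F₀ = 38220/738.9 = 51.73 yr; rate constant k = 1/τ.
New steady state M_∞ = F₁/k = F₁·τ = 1815 × 51.73 = 93882 t.
M(t) = M_∞ + (M₀ − M_∞)·e^(−t/τ); t/τ = 44.8/51.73 = 0.8661, so e^(−t/τ) = 0.4206.
M(t) = 93882 − 55660 × 0.4206 = 70471 t.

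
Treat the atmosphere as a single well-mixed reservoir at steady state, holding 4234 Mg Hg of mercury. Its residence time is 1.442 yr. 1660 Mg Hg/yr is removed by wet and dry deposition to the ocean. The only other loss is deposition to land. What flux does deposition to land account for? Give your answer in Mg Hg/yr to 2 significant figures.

Total removal F = M/τ = 4234 / 1.442 = 2936 Mg Hg/yr.
Deposition to land = F − (1660) = 2936 − 1660 = 1276 Mg Hg/yr.

1300 Mg Hg/yr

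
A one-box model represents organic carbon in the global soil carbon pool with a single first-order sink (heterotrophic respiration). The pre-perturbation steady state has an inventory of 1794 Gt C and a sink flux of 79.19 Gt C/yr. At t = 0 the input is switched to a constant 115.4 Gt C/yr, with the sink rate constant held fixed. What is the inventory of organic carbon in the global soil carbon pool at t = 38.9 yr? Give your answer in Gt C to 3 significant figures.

τ = M₀/F₀ = 1794/79.19 = 22.65 yr; rate constant k = 1/τ.
New steady state M_∞ = F₁/k = F₁·τ = 115.4 × 22.65 = 2614.3 Gt C.
M(t) = M_∞ + (M₀ − M_∞)·e^(−t/τ); t/τ = 38.9/22.65 = 1.717, so e^(−t/τ) = 0.1796.
M(t) = 2614.3 − 820.3 × 0.1796 = 2467.0 Gt C.

2470 Gt C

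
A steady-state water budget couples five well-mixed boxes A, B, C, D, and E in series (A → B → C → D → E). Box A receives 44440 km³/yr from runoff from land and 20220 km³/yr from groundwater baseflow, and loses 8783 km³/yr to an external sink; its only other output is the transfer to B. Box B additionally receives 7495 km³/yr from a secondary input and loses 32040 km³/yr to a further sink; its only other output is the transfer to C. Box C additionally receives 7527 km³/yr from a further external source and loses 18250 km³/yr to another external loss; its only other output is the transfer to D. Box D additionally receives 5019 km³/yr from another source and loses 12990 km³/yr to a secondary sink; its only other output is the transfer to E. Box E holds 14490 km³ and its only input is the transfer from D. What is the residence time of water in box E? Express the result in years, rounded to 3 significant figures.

1.15 yr

Box A: F(A→B) = (44440 + 20220) − 8783 = 55877 km³/yr.
Box B: F(B→C) = (55877 + 7495) − 32040 = 31332 km³/yr.
Box C: F(C→D) = (31332 + 7527) − 18250 = 20609 km³/yr.
Box D: F(D→E) = (20609 + 5019) − 12990 = 12638 km³/yr.
Box E throughput = its input = 12638 km³/yr; τ = 14490 / 12638 = 1.147 yr.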